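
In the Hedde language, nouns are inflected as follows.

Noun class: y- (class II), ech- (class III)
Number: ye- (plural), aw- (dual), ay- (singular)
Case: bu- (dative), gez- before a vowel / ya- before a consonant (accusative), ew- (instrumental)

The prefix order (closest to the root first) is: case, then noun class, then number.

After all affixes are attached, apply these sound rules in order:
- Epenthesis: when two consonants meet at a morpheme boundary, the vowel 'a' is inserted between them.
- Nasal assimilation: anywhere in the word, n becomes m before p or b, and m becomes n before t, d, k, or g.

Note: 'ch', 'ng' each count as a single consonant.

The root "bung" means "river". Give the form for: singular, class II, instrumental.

Attach case instrumental ew- → ewbung.
Attach noun class class II y- → yewbung.
Attach number singular ay- → ayyewbung.
Apply epenthesis: ayyewbung → ayayewabung.
Nasal assimilation: no change.

ayayewabung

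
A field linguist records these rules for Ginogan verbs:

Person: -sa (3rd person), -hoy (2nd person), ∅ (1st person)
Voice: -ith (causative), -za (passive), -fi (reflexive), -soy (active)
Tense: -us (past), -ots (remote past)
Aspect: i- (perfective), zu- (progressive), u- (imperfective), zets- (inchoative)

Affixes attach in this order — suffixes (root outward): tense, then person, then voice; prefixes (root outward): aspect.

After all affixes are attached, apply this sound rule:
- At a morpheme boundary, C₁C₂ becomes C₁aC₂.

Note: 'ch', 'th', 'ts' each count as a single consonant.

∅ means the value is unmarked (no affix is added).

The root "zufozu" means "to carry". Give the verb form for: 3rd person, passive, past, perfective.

izufozuusasaza

Attach tense past -us → zufozuus.
Attach aspect perfective i- → izufozuus.
Attach person 3rd person -sa → izufozuussa.
Attach voice passive -za → izufozuussaza.
Apply epenthesis: izufozuussaza → izufozuusasaza.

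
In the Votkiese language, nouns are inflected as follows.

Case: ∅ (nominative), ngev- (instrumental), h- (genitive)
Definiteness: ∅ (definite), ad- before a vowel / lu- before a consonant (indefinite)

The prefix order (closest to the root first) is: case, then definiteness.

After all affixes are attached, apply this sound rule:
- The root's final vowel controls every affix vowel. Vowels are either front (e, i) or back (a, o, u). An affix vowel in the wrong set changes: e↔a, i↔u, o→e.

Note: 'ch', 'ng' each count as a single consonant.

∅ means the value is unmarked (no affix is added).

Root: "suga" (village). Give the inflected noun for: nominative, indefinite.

lusuga

case = nominative: zero marking, form stays suga.
Attach definiteness indefinite lu- (before consonant 's') → lusuga.
Vowel harmony: no change.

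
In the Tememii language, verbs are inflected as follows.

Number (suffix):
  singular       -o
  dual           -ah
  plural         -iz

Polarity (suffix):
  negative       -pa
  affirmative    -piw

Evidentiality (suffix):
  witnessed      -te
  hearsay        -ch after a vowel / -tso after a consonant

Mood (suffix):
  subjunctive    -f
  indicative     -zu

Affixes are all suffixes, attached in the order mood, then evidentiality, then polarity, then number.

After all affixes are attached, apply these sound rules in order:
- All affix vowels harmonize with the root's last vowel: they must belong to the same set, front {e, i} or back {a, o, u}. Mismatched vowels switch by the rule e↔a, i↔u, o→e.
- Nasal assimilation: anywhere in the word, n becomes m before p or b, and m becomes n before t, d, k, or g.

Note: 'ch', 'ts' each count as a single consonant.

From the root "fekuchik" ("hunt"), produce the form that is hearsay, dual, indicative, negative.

Attach mood indicative -zu → fekuchikzu.
Attach evidentiality hearsay -ch (after vowel 'u') → fekuchikzuch.
Attach polarity negative -pa → fekuchikzuchpa.
Attach number dual -ah → fekuchikzuchpaah.
Apply vowel harmony: fekuchikzuchpaah → fekuchikzichpeeh.
Nasal assimilation: no change.

fekuchikzichpeeh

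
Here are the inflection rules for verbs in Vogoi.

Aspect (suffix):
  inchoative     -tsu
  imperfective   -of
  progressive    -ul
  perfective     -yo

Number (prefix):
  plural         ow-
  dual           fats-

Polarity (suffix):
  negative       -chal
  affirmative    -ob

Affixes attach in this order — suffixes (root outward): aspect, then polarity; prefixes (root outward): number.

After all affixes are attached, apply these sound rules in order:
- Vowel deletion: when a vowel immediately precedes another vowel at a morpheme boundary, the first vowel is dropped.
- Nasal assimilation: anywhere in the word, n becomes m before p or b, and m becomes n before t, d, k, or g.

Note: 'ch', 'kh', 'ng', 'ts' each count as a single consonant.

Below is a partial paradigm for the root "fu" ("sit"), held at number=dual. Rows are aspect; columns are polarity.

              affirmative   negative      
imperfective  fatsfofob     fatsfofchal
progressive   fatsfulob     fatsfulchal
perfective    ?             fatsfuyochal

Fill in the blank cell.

Attach number dual fats- → fatsfu.
Attach aspect perfective -yo → fatsfuyo.
Attach polarity affirmative -ob → fatsfuyoob.
Apply vowel deletion: fatsfuyoob → fatsfuyob.
Nasal assimilation: no change.

fatsfuyob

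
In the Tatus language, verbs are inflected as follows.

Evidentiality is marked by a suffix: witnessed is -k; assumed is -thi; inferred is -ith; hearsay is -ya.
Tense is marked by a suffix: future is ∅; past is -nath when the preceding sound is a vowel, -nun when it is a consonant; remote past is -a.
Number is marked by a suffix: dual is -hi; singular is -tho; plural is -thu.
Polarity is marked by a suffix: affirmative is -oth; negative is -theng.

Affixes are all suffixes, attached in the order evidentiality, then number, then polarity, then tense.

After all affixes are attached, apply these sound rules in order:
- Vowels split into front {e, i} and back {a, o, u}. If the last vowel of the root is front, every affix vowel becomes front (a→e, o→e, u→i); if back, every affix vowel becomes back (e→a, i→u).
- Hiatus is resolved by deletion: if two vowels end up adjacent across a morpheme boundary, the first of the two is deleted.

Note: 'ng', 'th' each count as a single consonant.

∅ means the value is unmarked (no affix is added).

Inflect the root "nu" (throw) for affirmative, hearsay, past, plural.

nuyathothnun

Attach evidentiality hearsay -ya → nuya.
Attach number plural -thu → nuyathu.
Attach polarity affirmative -oth → nuyathuoth.
Attach tense past -nun (after consonant 'th') → nuyathuothnun.
Vowel harmony: no change.
Apply vowel deletion: nuyathuothnun → nuyathothnun.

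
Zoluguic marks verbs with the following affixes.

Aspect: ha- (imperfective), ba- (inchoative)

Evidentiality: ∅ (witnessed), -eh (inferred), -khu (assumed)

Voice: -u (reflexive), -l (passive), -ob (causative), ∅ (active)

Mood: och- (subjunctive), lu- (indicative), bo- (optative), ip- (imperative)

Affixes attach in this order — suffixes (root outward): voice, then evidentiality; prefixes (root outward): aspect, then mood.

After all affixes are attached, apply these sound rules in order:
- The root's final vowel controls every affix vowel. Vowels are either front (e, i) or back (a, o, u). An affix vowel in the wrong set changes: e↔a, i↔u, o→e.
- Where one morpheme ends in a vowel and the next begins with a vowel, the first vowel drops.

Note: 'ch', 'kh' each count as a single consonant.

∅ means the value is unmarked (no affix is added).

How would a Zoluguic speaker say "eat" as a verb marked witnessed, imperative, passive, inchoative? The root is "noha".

upbanohal

Attach voice passive -l → nohal.
Attach aspect inchoative ba- → banohal.
evidentiality = witnessed: zero marking, form stays banohal.
Attach mood imperative ip- → ipbanohal.
Apply vowel harmony: ipbanohal → upbanohal.
Vowel deletion: no change.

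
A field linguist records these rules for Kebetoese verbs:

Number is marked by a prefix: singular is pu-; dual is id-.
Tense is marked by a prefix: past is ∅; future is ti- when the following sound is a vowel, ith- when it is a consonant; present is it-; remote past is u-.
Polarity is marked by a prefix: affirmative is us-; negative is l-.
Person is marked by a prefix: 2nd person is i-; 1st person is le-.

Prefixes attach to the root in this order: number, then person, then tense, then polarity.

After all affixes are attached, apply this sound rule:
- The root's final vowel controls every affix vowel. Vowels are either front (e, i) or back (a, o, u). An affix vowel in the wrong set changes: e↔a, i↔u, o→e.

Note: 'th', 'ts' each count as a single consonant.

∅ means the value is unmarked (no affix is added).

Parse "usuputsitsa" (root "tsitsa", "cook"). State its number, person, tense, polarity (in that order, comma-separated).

singular, 2nd person, past, affirmative

Segment: us-i-pu-tsitsa.
number: pu- → singular.
person: i- → 2nd person.
tense: ∅ → past.
polarity: us- → affirmative.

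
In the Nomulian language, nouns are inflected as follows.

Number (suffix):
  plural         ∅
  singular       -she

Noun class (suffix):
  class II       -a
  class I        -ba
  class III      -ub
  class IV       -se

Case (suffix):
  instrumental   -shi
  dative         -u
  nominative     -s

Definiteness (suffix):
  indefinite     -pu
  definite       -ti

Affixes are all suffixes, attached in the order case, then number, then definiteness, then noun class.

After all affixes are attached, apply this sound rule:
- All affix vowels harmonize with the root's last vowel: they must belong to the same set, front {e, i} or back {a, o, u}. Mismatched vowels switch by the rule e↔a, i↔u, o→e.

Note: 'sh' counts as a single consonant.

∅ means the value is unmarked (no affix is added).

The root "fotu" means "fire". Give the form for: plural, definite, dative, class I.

fotuutuba

Attach case dative -u → fotuu.
number = plural: zero marking, form stays fotuu.
Attach definiteness definite -ti → fotuuti.
Attach noun class class I -ba → fotuutiba.
Apply vowel harmony: fotuutiba → fotuutuba.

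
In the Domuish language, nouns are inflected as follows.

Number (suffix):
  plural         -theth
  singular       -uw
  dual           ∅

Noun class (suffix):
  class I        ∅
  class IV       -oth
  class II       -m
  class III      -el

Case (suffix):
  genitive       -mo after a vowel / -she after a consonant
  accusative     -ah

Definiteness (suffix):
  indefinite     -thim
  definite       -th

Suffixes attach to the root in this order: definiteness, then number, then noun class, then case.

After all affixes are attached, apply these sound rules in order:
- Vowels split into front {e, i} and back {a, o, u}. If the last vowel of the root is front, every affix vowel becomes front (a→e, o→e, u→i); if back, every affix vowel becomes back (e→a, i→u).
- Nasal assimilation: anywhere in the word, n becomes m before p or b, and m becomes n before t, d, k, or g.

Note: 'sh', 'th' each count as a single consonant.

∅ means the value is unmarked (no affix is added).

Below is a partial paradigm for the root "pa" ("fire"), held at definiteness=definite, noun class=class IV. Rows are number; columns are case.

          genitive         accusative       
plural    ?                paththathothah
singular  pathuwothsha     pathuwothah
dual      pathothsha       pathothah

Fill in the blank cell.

Attach definiteness definite -th → path.
Attach number plural -theth → paththeth.
Attach noun class class IV -oth → paththethoth.
Attach case genitive -she (after consonant 'th') → paththethothshe.
Apply vowel harmony: paththethothshe → paththathothsha.
Nasal assimilation: no change.

paththathothsha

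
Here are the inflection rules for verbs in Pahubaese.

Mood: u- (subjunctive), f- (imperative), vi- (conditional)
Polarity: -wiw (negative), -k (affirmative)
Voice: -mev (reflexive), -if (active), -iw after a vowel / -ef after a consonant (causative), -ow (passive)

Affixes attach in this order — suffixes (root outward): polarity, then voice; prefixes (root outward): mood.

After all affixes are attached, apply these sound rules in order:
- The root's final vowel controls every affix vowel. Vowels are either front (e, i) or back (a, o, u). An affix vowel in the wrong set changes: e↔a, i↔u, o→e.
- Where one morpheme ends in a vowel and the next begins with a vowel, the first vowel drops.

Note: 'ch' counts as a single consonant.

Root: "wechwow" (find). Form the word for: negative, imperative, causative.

Attach polarity negative -wiw → wechwowwiw.
Attach voice causative -ef (after consonant 'w') → wechwowwiwef.
Attach mood imperative f- → fwechwowwiwef.
Apply vowel harmony: fwechwowwiwef → fwechwowwuwaf.
Vowel deletion: no change.

fwechwowwuwaf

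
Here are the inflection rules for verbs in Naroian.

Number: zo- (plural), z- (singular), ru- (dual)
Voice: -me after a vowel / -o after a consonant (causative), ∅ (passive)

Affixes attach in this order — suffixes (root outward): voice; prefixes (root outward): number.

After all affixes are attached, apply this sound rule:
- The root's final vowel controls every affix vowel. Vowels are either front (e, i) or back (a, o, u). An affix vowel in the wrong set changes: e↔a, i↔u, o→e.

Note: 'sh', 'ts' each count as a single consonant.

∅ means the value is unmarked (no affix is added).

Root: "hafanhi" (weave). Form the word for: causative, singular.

zhafanhime

Attach number singular z- → zhafanhi.
Attach voice causative -me (after vowel 'i') → zhafanhime.
Vowel harmony: no change.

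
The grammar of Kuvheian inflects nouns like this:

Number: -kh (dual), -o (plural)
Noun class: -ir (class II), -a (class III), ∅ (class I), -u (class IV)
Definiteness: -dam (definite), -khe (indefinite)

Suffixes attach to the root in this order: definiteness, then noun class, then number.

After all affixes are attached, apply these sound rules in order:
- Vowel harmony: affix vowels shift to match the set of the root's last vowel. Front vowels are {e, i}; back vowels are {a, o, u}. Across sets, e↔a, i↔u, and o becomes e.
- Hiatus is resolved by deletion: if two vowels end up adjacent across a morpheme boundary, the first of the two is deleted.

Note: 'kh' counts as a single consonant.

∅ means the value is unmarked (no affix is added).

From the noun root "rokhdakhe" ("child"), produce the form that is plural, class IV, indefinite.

Attach definiteness indefinite -khe → rokhdakhekhe.
Attach noun class class IV -u → rokhdakhekheu.
Attach number plural -o → rokhdakhekheuo.
Apply vowel harmony: rokhdakhekheuo → rokhdakhekheie.
Apply vowel deletion: rokhdakhekheie → rokhdakhekhe.

rokhdakhekhe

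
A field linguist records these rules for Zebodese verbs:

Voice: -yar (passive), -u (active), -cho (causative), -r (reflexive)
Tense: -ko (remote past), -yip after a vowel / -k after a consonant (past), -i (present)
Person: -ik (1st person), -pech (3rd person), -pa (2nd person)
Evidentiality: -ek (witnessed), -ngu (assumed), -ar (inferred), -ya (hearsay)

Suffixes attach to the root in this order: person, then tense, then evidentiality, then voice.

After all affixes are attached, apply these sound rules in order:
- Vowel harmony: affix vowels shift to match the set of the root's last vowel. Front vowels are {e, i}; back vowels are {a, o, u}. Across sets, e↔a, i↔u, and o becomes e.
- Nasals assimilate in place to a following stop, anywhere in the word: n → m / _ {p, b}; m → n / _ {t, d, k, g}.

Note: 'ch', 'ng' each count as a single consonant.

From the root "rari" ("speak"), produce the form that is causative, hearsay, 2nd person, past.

raripeyipyeche

Attach person 2nd person -pa → raripa.
Attach tense past -yip (after vowel 'a') → raripayip.
Attach evidentiality hearsay -ya → raripayipya.
Attach voice causative -cho → raripayipyacho.
Apply vowel harmony: raripayipyacho → raripeyipyeche.
Nasal assimilation: no change.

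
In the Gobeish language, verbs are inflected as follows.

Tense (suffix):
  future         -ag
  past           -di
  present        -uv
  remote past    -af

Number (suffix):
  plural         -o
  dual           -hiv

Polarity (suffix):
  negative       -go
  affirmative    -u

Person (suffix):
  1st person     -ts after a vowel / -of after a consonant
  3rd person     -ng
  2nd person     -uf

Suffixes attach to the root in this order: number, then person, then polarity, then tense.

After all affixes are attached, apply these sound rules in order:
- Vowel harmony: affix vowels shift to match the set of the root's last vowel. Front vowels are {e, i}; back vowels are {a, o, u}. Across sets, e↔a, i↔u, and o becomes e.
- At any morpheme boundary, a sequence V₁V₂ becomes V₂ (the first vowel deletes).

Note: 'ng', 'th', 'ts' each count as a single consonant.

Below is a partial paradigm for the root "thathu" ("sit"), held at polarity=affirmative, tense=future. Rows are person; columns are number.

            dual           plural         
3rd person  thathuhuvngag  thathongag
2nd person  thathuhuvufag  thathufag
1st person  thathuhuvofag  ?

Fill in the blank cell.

thathotsag

Attach number plural -o → thathuo.
Attach person 1st person -ts (after vowel 'o') → thathuots.
Attach polarity affirmative -u → thathuotsu.
Attach tense future -ag → thathuotsuag.
Vowel harmony: no change.
Apply vowel deletion: thathuotsuag → thathotsag.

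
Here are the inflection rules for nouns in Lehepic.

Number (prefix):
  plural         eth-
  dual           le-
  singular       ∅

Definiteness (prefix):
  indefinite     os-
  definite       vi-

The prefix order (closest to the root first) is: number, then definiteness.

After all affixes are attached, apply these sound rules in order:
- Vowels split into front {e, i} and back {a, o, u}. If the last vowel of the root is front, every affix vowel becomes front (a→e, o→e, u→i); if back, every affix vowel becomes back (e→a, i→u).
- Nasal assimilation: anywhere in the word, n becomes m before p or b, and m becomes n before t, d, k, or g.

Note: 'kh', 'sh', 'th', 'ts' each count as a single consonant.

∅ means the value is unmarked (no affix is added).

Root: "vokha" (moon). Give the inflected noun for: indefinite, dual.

Attach number dual le- → levokha.
Attach definiteness indefinite os- → oslevokha.
Apply vowel harmony: oslevokha → oslavokha.
Nasal assimilation: no change.

oslavokha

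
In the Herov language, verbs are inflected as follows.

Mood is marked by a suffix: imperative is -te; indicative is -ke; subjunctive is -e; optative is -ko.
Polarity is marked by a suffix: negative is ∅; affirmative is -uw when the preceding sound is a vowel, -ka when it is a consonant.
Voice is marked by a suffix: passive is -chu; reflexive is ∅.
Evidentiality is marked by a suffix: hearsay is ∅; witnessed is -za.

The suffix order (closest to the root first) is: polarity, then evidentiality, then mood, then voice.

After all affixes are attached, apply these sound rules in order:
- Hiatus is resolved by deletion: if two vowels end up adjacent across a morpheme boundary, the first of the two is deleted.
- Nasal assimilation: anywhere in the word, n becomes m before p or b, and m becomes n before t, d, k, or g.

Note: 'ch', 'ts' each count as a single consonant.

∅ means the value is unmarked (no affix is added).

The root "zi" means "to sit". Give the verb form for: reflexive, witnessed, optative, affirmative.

zuwzako

Attach polarity affirmative -uw (after vowel 'i') → ziuw.
Attach evidentiality witnessed -za → ziuwza.
Attach mood optative -ko → ziuwzako.
voice = reflexive: zero marking, form stays ziuwzako.
Apply vowel deletion: ziuwzako → zuwzako.
Nasal assimilation: no change.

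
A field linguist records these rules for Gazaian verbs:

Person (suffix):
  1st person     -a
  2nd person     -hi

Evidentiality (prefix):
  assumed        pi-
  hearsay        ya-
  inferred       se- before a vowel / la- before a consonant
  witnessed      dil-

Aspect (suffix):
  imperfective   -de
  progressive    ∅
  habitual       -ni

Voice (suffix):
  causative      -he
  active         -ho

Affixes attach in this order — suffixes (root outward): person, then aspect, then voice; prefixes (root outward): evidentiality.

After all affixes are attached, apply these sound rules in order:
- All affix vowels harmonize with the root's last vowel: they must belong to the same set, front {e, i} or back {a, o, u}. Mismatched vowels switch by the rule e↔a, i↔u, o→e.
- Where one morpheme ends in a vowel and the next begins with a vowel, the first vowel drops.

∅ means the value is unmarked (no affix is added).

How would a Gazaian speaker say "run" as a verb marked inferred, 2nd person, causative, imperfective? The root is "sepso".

Attach person 2nd person -hi → sepsohi.
Attach evidentiality inferred la- (before consonant 's') → lasepsohi.
Attach aspect imperfective -de → lasepsohide.
Attach voice causative -he → lasepsohidehe.
Apply vowel harmony: lasepsohidehe → lasepsohudaha.
Vowel deletion: no change.

lasepsohudaha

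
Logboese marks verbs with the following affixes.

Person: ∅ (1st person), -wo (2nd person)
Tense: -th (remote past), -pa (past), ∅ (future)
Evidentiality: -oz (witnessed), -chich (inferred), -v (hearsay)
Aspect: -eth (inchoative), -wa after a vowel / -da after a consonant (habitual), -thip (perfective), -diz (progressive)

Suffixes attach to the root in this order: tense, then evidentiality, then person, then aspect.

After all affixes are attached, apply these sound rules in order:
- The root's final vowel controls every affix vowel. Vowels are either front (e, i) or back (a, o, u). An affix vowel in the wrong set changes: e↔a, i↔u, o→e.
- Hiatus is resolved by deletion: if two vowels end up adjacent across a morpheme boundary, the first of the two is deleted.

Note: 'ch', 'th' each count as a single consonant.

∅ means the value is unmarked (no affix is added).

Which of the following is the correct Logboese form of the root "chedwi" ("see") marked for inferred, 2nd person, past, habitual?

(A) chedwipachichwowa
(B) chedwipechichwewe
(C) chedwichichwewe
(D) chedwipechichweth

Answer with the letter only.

B

Attach tense past -pa → chedwipa.
Attach evidentiality inferred -chich → chedwipachich.
Attach person 2nd person -wo → chedwipachichwo.
Attach aspect habitual -wa (after vowel 'o') → chedwipachichwowa.
Apply vowel harmony: chedwipachichwowa → chedwipechichwewe.
Vowel deletion: no change.
So the correct form is chedwipechichwewe, option (B).
(D) chedwipechichweth is wrong: it uses inchoative instead of habitual for aspect.
(C) chedwichichwewe is wrong: it uses future instead of past for tense.
(A) chedwipachichwowa is wrong: it fails to apply the sound rule(s).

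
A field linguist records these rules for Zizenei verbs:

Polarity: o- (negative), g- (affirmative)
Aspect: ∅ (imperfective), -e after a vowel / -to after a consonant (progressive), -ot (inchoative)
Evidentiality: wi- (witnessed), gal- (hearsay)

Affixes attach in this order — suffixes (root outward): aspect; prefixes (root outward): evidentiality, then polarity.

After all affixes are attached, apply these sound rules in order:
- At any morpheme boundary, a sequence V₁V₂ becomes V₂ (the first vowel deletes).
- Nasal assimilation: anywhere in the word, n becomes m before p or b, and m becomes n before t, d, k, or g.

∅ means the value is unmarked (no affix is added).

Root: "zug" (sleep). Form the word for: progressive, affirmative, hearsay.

Attach evidentiality hearsay gal- → galzug.
Attach polarity affirmative g- → ggalzug.
Attach aspect progressive -to (after consonant 'g') → ggalzugto.
Vowel deletion: no change.
Nasal assimilation: no change.

ggalzugto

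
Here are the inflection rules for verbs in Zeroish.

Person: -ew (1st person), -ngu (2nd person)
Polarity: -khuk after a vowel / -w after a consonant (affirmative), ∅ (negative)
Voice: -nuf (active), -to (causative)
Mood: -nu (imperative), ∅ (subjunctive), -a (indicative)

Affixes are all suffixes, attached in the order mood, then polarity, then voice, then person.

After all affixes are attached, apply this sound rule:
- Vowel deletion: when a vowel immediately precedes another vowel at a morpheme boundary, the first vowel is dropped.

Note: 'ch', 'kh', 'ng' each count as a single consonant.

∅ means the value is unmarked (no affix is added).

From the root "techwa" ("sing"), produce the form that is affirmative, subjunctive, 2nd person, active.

techwakhuknufngu

mood = subjunctive: zero marking, form stays techwa.
Attach polarity affirmative -khuk (after vowel 'a') → techwakhuk.
Attach voice active -nuf → techwakhuknuf.
Attach person 2nd person -ngu → techwakhuknufngu.
Vowel deletion: no change.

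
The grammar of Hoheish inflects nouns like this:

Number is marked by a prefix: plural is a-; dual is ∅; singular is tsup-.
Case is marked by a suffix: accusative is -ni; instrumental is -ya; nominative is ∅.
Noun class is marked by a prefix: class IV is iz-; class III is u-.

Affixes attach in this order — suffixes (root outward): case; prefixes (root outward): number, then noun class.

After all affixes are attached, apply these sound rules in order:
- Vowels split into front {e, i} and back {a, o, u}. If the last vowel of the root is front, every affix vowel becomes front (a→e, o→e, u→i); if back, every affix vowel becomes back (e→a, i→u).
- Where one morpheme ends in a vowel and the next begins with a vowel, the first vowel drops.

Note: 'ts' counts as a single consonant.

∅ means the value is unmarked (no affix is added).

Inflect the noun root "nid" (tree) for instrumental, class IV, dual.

number = dual: zero marking, form stays nid.
Attach noun class class IV iz- → iznid.
Attach case instrumental -ya → iznidya.
Apply vowel harmony: iznidya → iznidye.
Vowel deletion: no change.

iznidye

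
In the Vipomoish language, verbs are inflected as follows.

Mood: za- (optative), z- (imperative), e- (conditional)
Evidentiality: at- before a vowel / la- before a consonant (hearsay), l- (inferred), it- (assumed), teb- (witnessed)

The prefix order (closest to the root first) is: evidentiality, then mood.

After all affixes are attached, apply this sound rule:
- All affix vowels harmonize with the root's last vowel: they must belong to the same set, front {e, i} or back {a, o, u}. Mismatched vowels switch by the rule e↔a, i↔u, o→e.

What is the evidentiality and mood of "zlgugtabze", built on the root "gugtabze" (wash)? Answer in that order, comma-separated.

Segment: z-l-gugtabze.
evidentiality: l- → inferred.
mood: z- → imperative.

inferred, imperative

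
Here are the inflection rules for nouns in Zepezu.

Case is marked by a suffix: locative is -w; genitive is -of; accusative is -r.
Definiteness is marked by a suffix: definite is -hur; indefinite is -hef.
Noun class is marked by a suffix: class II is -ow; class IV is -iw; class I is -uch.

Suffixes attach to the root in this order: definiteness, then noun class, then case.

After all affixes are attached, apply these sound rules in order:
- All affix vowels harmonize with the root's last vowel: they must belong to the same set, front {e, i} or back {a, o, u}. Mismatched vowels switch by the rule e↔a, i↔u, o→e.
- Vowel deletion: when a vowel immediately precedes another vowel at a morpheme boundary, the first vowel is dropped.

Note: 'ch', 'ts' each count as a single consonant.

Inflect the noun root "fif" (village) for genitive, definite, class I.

fifhirichef

Attach definiteness definite -hur → fifhur.
Attach noun class class I -uch → fifhuruch.
Attach case genitive -of → fifhuruchof.
Apply vowel harmony: fifhuruchof → fifhirichef.
Vowel deletion: no change.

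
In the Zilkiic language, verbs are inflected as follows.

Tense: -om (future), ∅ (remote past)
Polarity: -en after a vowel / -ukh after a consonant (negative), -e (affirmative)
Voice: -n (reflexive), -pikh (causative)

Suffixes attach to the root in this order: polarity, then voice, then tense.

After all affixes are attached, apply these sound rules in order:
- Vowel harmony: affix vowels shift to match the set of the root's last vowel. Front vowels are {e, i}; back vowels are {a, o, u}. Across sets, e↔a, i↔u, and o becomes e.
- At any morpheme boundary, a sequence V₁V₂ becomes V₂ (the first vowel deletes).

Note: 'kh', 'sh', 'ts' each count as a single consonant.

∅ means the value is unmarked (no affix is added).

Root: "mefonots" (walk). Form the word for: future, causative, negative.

Attach polarity negative -ukh (after consonant 'ts') → mefonotsukh.
Attach voice causative -pikh → mefonotsukhpikh.
Attach tense future -om → mefonotsukhpikhom.
Apply vowel harmony: mefonotsukhpikhom → mefonotsukhpukhom.
Vowel deletion: no change.

mefonotsukhpukhom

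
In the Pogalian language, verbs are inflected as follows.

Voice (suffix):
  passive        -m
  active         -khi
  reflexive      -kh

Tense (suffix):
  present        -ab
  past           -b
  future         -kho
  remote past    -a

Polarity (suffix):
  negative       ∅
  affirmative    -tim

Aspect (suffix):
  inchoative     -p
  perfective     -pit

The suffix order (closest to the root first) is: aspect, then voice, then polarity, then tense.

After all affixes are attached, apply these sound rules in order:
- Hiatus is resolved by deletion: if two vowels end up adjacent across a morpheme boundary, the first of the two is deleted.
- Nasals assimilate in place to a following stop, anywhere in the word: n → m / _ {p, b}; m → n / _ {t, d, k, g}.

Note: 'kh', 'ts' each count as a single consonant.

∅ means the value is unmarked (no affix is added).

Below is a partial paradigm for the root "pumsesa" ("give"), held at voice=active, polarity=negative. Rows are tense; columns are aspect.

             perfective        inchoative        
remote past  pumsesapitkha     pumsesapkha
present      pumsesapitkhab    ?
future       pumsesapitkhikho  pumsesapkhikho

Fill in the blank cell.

pumsesapkhab

Attach aspect inchoative -p → pumsesap.
Attach voice active -khi → pumsesapkhi.
polarity = negative: zero marking, form stays pumsesapkhi.
Attach tense present -ab → pumsesapkhiab.
Apply vowel deletion: pumsesapkhiab → pumsesapkhab.
Nasal assimilation: no change.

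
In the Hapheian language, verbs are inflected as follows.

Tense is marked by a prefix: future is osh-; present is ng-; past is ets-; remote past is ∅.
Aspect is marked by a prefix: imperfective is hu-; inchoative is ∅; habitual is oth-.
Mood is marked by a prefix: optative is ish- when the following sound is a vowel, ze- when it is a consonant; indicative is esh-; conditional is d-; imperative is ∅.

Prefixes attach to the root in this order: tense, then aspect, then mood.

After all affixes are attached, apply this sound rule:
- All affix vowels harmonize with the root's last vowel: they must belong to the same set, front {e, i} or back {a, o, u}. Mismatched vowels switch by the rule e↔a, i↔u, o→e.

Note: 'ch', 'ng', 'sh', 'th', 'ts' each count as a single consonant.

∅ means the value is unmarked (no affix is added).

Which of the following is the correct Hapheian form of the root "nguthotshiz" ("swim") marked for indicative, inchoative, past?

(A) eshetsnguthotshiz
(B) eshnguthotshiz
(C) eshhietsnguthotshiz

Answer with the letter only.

A

Attach tense past ets- → etsnguthotshiz.
aspect = inchoative: zero marking, form stays etsnguthotshiz.
Attach mood indicative esh- → eshetsnguthotshiz.
Vowel harmony: no change.
So the correct form is eshetsnguthotshiz, option (A).
(C) eshhietsnguthotshiz is wrong: it uses imperfective instead of inchoative for aspect.
(B) eshnguthotshiz is wrong: it uses remote past instead of past for tense.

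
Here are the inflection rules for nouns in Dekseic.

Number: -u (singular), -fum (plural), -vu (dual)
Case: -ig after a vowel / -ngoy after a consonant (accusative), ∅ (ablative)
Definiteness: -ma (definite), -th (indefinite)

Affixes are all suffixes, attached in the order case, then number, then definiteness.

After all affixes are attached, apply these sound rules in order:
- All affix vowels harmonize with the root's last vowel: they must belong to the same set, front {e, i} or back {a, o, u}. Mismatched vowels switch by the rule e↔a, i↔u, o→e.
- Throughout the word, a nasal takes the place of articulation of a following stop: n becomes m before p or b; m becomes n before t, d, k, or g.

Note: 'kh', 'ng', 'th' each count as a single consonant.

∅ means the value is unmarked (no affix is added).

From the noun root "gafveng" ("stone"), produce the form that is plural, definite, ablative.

case = ablative: zero marking, form stays gafveng.
Attach number plural -fum → gafvengfum.
Attach definiteness definite -ma → gafvengfumma.
Apply vowel harmony: gafvengfumma → gafvengfimme.
Nasal assimilation: no change.

gafvengfimme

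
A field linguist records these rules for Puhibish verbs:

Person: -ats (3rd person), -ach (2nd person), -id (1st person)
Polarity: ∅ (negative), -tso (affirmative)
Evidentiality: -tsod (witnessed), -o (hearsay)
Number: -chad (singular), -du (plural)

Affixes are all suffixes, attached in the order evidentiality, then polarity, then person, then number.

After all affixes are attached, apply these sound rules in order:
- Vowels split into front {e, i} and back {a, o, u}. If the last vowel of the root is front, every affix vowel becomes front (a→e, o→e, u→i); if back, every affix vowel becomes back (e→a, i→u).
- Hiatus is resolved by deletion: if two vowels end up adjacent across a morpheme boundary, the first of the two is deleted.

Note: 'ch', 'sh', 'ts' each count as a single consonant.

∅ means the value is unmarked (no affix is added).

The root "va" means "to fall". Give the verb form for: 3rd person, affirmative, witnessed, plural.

vatsodtsatsdu

Attach evidentiality witnessed -tsod → vatsod.
Attach polarity affirmative -tso → vatsodtso.
Attach person 3rd person -ats → vatsodtsoats.
Attach number plural -du → vatsodtsoatsdu.
Vowel harmony: no change.
Apply vowel deletion: vatsodtsoatsdu → vatsodtsatsdu.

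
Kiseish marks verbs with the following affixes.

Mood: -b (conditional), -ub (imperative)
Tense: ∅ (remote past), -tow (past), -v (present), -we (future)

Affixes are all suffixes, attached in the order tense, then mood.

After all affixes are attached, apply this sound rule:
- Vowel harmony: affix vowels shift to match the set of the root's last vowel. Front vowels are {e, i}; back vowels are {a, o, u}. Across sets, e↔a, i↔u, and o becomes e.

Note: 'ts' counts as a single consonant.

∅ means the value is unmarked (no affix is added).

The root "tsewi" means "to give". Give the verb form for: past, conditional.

tsewitewb

Attach tense past -tow → tsewitow.
Attach mood conditional -b → tsewitowb.
Apply vowel harmony: tsewitowb → tsewitewb.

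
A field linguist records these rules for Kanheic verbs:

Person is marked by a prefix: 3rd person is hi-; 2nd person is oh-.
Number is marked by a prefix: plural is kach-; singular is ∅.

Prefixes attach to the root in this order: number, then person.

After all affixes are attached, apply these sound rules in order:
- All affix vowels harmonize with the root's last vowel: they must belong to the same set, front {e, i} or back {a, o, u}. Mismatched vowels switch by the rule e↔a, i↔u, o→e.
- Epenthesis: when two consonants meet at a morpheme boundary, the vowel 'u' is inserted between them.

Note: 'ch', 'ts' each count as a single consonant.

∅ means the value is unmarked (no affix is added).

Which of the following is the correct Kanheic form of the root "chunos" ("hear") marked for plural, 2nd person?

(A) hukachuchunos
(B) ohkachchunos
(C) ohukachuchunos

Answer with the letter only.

Attach number plural kach- → kachchunos.
Attach person 2nd person oh- → ohkachchunos.
Vowel harmony: no change.
Apply epenthesis: ohkachchunos → ohukachuchunos.
So the correct form is ohukachuchunos, option (C).
(A) hukachuchunos is wrong: it uses 3rd person instead of 2nd person for person.
(B) ohkachchunos is wrong: it fails to apply the sound rule(s).

C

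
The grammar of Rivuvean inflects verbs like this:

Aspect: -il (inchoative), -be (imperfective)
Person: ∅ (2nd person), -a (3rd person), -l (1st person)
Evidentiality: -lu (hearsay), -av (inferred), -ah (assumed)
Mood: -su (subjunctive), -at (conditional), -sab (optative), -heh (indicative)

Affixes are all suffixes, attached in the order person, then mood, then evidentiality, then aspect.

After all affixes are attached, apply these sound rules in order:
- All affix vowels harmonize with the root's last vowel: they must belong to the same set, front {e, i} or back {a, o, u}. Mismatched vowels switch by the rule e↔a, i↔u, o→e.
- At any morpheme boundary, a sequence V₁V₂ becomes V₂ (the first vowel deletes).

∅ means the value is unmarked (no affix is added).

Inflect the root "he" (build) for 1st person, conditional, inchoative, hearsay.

Attach person 1st person -l → hel.
Attach mood conditional -at → helat.
Attach evidentiality hearsay -lu → helatlu.
Attach aspect inchoative -il → helatluil.
Apply vowel harmony: helatluil → heletliil.
Apply vowel deletion: heletliil → heletlil.

heletlil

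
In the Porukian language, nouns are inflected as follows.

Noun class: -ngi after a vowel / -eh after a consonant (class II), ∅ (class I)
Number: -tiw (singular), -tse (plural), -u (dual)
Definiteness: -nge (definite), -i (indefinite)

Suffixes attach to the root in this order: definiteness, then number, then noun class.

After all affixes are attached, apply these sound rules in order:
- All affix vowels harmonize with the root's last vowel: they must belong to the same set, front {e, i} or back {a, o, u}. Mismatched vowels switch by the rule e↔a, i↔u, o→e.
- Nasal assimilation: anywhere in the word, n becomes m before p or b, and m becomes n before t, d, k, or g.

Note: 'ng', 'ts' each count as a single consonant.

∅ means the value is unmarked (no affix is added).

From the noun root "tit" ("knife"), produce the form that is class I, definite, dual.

Attach definiteness definite -nge → titnge.
Attach number dual -u → titngeu.
noun class = class I: zero marking, form stays titngeu.
Apply vowel harmony: titngeu → titngei.
Nasal assimilation: no change.

titngei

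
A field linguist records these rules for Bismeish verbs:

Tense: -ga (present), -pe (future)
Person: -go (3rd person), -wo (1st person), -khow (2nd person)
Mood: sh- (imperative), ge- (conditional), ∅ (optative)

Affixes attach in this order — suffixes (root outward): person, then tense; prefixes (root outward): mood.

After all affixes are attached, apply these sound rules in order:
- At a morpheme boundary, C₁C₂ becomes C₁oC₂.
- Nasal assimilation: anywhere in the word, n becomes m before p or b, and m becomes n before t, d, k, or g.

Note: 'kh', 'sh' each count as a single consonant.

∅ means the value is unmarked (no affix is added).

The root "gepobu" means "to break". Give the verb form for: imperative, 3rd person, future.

Attach person 3rd person -go → gepobugo.
Attach mood imperative sh- → shgepobugo.
Attach tense future -pe → shgepobugope.
Apply epenthesis: shgepobugope → shogepobugope.
Nasal assimilation: no change.

shogepobugope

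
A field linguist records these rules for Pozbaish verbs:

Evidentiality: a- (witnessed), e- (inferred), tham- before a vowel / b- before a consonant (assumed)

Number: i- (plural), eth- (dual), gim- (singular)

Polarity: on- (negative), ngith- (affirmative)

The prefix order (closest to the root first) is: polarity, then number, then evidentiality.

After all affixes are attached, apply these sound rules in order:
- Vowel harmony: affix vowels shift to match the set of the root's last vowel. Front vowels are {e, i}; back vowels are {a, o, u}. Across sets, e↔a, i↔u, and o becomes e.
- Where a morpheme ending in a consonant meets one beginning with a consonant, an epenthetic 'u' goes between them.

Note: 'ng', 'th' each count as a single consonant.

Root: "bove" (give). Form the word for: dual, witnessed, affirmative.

Attach polarity affirmative ngith- → ngithbove.
Attach number dual eth- → ethngithbove.
Attach evidentiality witnessed a- → aethngithbove.
Apply vowel harmony: aethngithbove → eethngithbove.
Apply epenthesis: eethngithbove → eethungithubove.

eethungithubove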